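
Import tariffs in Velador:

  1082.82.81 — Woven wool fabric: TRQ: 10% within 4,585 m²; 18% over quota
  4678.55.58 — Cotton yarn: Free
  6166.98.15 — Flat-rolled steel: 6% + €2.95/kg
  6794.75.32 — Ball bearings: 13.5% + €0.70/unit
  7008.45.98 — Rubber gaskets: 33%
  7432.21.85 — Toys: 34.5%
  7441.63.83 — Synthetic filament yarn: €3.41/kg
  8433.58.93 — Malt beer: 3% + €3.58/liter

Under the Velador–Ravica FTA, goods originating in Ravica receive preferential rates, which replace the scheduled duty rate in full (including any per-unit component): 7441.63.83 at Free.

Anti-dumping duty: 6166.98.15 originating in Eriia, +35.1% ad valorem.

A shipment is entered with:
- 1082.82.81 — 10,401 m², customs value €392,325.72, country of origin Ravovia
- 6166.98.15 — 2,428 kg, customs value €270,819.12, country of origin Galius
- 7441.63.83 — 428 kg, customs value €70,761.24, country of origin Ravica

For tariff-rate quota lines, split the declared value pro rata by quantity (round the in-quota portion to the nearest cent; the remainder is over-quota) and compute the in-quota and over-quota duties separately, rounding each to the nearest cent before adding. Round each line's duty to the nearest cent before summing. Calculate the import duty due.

Line 1 (1082.82.81, Ravovia, 10,401 m², €392,325.72):
Code 1082.82.81 is under a tariff-rate quota (threshold 4,585 m²). In-quota: 4,585 m² at 10%; over-quota: 5,816 m² at 18%.
Pro-rata value split: in-quota = €392,325.72 × 4,585/10,401 = €172,946.20; over-quota = €392,325.72 − €172,946.20 = €219,379.52.
In-quota duty = €172,946.20 × 10% = €17,294.62. Over-quota duty = €219,379.52 × 18% = €39,488.31.
Line duty = €17,294.62 + €39,488.31 = €56,782.93.
Line 2 (6166.98.15, Galius, 2,428 kg, €270,819.12):
Base rate for 6166.98.15 is 6% + €2.95/kg.
The additional-duty order on 6166.98.15 targets Eriia, not Galius; it does not apply.
Duty = €270,819.12 × 6% + 2,428 × €2.95 = €23,411.75.
Line 3 (7441.63.83, Ravica, 428 kg, €70,761.24):
Base rate for 7441.63.83 is €3.41/kg.
Origin Ravica qualifies under the Velador–Ravica agreement and 7441.63.83 is covered: preferential rate Free applies instead.
Duty = €70,761.24 × 0% = €0.00.
Total = €56,782.93 + €23,411.75 + €0.00 = €80,194.68.

€80,194.68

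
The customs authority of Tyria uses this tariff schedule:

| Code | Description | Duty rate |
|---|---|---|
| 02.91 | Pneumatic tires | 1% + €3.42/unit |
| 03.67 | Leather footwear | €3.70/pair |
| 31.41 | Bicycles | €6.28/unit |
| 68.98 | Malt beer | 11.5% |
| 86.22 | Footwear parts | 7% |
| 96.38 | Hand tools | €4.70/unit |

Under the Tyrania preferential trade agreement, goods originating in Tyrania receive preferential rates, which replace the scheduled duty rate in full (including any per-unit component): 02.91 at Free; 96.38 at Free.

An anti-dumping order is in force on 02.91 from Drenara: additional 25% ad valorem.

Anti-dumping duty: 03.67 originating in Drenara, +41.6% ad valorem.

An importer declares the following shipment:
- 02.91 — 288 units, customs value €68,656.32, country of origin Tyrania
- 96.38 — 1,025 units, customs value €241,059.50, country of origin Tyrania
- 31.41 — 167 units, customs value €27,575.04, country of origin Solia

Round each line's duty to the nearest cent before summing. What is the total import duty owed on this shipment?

Line 1 (02.91, Tyrania, 288 units, €68,656.32):
Base rate for 02.91 is 1% + €3.42/unit.
Origin Tyrania qualifies under the Tyria–Tyrania agreement and 02.91 is covered: preferential rate Free applies instead.
The additional-duty order on 02.91 targets Drenara, not Tyrania; it does not apply.
Duty = €68,656.32 × 0% = €0.00.
Line 2 (96.38, Tyrania, 1,025 units, €241,059.50):
Base rate for 96.38 is €4.70/unit.
Origin Tyrania qualifies under the Tyria–Tyrania agreement and 96.38 is covered: preferential rate Free applies instead.
Duty = €241,059.50 × 0% = €0.00.
Line 3 (31.41, Solia, 167 units, €27,575.04):
Base rate for 31.41 is €6.28/unit.
Duty = 167 × €6.28 = €1,048.76.
Total = €0.00 + €0.00 + €1,048.76 = €1,048.76.

€1,048.76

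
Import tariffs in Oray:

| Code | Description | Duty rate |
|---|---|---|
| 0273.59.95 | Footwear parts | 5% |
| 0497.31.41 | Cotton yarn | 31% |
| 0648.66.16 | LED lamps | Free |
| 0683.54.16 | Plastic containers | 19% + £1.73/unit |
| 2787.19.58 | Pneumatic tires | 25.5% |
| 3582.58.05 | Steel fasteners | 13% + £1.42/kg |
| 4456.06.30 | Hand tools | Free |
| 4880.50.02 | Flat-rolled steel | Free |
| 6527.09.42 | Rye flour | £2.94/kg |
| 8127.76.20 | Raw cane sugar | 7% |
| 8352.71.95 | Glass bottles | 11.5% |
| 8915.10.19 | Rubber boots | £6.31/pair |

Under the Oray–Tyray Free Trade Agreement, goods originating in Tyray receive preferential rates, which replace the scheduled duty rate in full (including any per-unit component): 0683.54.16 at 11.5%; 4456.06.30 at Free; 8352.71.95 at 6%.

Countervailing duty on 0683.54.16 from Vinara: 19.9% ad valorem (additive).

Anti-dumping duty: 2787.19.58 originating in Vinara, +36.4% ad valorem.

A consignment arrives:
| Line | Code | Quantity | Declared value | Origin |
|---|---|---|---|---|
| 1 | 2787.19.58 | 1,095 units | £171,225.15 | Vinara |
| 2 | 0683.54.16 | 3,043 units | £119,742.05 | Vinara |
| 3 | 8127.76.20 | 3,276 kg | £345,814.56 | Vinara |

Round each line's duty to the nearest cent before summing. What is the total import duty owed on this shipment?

£182,039.44

Line 1 (2787.19.58, Vinara, 1,095 units, £171,225.15):
Base rate for 2787.19.58 is 25.5%.
Additional duty on 2787.19.58 from Vinara: +36.4%. Applied ad valorem rate: 25.5% + 36.4% = 61.9%.
Duty = £171,225.15 × 61.9% = £105,988.37.
Line 2 (0683.54.16, Vinara, 3,043 units, £119,742.05):
Base rate for 0683.54.16 is 19% + £1.73/unit.
0683.54.16 has an FTA preferential rate, but origin Vinara is not Tyray; base rate stands.
Additional duty on 0683.54.16 from Vinara: +19.9%. Applied ad valorem rate: 19% + 19.9% = 38.9%.
Duty = £119,742.05 × 38.9% + 3,043 × £1.73 = £51,844.05.
Line 3 (8127.76.20, Vinara, 3,276 kg, £345,814.56):
Base rate for 8127.76.20 is 7%.
Duty = £345,814.56 × 7% = £24,207.02.
Total = £105,988.37 + £51,844.05 + £24,207.02 = £182,039.44.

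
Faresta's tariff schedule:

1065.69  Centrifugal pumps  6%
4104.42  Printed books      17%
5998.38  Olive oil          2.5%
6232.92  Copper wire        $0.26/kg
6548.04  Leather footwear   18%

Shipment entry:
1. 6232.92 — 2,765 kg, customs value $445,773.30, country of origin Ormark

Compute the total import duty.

$718.90

Line 1 (6232.92, Ormark, 2,765 kg, $445,773.30):
Base rate for 6232.92 is $0.26/kg.
Duty = 2,765 × $0.26 = $718.90.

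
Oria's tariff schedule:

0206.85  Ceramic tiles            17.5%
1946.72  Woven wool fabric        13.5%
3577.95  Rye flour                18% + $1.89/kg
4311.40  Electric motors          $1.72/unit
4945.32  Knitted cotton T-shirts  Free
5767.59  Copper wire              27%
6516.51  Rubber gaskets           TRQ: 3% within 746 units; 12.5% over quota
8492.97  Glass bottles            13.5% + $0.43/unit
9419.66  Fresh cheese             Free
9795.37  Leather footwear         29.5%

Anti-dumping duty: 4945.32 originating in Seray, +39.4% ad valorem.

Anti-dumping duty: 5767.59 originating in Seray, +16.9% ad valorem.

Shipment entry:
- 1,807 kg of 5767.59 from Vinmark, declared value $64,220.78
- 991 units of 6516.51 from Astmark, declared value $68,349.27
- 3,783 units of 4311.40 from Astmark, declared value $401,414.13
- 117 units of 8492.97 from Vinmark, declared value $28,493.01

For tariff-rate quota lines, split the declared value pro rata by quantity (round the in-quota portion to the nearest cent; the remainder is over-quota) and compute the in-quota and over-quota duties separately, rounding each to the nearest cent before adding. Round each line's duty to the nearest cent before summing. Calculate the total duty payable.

Line 1 (5767.59, Vinmark, 1,807 kg, $64,220.78):
Base rate for 5767.59 is 27%.
The additional-duty order on 5767.59 targets Seray, not Vinmark; it does not apply.
Duty = $64,220.78 × 27% = $17,339.61.
Line 2 (6516.51, Astmark, 991 units, $68,349.27):
Code 6516.51 is under a tariff-rate quota (threshold 746 units). In-quota: 746 units at 3%; over-quota: 245 units at 12.5%.
Pro-rata value split: in-quota = $68,349.27 × 746/991 = $51,451.62; over-quota = $68,349.27 − $51,451.62 = $16,897.65.
In-quota duty = $51,451.62 × 3% = $1,543.55. Over-quota duty = $16,897.65 × 12.5% = $2,112.21.
Line duty = $1,543.55 + $2,112.21 = $3,655.76.
Line 3 (4311.40, Astmark, 3,783 units, $401,414.13):
Base rate for 4311.40 is $1.72/unit.
Duty = 3,783 × $1.72 = $6,506.76.
Line 4 (8492.97, Vinmark, 117 units, $28,493.01):
Base rate for 8492.97 is 13.5% + $0.43/unit.
Duty = $28,493.01 × 13.5% + 117 × $0.43 = $3,896.87.
Total = $17,339.61 + $3,655.76 + $6,506.76 + $3,896.87 = $31,399.00.

$31,399.00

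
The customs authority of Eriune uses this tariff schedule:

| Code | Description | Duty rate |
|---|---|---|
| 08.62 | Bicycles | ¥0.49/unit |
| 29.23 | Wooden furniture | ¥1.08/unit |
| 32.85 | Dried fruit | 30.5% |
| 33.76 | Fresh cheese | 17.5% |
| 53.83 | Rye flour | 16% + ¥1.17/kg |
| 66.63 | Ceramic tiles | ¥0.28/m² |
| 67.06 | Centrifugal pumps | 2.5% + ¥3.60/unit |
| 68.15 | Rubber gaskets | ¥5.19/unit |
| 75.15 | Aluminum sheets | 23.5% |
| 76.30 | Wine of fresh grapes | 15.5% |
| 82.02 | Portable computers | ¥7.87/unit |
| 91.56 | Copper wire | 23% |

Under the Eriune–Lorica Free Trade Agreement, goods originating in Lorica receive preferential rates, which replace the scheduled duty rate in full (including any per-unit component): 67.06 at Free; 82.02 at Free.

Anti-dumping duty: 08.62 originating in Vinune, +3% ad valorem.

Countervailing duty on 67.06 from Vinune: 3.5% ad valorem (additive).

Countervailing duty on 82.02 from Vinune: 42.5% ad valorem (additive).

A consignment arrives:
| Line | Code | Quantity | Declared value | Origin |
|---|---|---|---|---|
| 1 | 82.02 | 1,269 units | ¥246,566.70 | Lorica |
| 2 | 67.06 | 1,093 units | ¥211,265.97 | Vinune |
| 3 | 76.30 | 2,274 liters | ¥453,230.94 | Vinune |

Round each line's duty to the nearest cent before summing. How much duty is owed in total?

Line 1 (82.02, Lorica, 1,269 units, ¥246,566.70):
Base rate for 82.02 is ¥7.87/unit.
Origin Lorica qualifies under the Eriune–Lorica agreement and 82.02 is covered: preferential rate Free applies instead.
The additional-duty order on 82.02 targets Vinune, not Lorica; it does not apply.
Duty = ¥246,566.70 × 0% = ¥0.00.
Line 2 (67.06, Vinune, 1,093 units, ¥211,265.97):
Base rate for 67.06 is 2.5% + ¥3.60/unit.
67.06 has an FTA preferential rate, but origin Vinune is not Lorica; base rate stands.
Additional duty on 67.06 from Vinune: +3.5%. Applied ad valorem rate: 2.5% + 3.5% = 6%.
Duty = ¥211,265.97 × 6% + 1,093 × ¥3.60 = ¥16,610.76.
Line 3 (76.30, Vinune, 2,274 liters, ¥453,230.94):
Base rate for 76.30 is 15.5%.
Duty = ¥453,230.94 × 15.5% = ¥70,250.80.
Total = ¥0.00 + ¥16,610.76 + ¥70,250.80 = ¥86,861.56.

¥86,861.56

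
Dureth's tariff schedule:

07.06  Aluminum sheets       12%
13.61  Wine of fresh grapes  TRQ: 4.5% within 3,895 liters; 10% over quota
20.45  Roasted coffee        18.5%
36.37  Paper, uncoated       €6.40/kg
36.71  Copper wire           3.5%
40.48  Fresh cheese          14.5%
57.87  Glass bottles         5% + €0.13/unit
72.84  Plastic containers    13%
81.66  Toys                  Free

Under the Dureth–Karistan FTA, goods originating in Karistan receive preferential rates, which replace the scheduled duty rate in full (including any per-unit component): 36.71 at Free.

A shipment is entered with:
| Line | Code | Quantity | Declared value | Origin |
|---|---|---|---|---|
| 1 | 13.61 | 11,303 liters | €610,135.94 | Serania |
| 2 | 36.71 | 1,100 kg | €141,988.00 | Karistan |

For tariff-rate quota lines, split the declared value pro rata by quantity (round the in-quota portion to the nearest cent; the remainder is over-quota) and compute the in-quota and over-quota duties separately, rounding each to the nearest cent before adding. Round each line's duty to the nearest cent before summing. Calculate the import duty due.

Line 1 (13.61, Serania, 11,303 liters, €610,135.94):
Code 13.61 is under a tariff-rate quota (threshold 3,895 liters). In-quota: 3,895 liters at 4.5%; over-quota: 7,408 liters at 10%.
Pro-rata value split: in-quota = €610,135.94 × 3,895/11,303 = €210,252.10; over-quota = €610,135.94 − €210,252.10 = €399,883.84.
In-quota duty = €210,252.10 × 4.5% = €9,461.34. Over-quota duty = €399,883.84 × 10% = €39,988.38.
Line duty = €9,461.34 + €39,988.38 = €49,449.72.
Line 2 (36.71, Karistan, 1,100 kg, €141,988.00):
Base rate for 36.71 is 3.5%.
Origin Karistan qualifies under the Dureth–Karistan agreement and 36.71 is covered: preferential rate Free applies instead.
Duty = €141,988.00 × 0% = €0.00.
Total = €49,449.72 + €0.00 = €49,449.72.

€49,449.72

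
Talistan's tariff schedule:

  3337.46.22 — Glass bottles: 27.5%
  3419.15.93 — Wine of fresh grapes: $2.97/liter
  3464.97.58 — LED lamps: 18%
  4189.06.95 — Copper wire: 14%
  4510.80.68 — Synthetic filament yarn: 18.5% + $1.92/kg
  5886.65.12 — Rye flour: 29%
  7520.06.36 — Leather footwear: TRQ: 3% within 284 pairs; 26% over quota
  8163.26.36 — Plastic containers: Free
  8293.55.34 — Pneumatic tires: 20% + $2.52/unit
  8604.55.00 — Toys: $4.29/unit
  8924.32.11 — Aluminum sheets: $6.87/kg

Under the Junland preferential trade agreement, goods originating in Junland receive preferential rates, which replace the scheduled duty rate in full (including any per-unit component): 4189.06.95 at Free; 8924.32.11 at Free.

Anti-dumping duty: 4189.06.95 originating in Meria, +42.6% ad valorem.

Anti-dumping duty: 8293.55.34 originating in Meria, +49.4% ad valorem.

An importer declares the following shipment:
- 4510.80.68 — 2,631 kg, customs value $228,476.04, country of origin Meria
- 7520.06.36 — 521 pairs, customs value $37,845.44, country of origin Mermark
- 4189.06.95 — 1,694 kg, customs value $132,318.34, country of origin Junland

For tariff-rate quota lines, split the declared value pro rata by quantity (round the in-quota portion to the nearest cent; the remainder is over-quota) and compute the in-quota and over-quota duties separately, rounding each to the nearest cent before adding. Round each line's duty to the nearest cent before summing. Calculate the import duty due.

$52,414.56

Line 1 (4510.80.68, Meria, 2,631 kg, $228,476.04):
Base rate for 4510.80.68 is 18.5% + $1.92/kg.
Duty = $228,476.04 × 18.5% + 2,631 × $1.92 = $47,319.59.
Line 2 (7520.06.36, Mermark, 521 pairs, $37,845.44):
Code 7520.06.36 is under a tariff-rate quota (threshold 284 pairs). In-quota: 284 pairs at 3%; over-quota: 237 pairs at 26%.
Pro-rata value split: in-quota = $37,845.44 × 284/521 = $20,629.76; over-quota = $37,845.44 − $20,629.76 = $17,215.68.
In-quota duty = $20,629.76 × 3% = $618.89. Over-quota duty = $17,215.68 × 26% = $4,476.08.
Line duty = $618.89 + $4,476.08 = $5,094.97.
Line 3 (4189.06.95, Junland, 1,694 kg, $132,318.34):
Base rate for 4189.06.95 is 14%.
Origin Junland qualifies under the Talistan–Junland agreement and 4189.06.95 is covered: preferential rate Free applies instead.
The additional-duty order on 4189.06.95 targets Meria, not Junland; it does not apply.
Duty = $132,318.34 × 0% = $0.00.
Total = $47,319.59 + $5,094.97 + $0.00 = $52,414.56.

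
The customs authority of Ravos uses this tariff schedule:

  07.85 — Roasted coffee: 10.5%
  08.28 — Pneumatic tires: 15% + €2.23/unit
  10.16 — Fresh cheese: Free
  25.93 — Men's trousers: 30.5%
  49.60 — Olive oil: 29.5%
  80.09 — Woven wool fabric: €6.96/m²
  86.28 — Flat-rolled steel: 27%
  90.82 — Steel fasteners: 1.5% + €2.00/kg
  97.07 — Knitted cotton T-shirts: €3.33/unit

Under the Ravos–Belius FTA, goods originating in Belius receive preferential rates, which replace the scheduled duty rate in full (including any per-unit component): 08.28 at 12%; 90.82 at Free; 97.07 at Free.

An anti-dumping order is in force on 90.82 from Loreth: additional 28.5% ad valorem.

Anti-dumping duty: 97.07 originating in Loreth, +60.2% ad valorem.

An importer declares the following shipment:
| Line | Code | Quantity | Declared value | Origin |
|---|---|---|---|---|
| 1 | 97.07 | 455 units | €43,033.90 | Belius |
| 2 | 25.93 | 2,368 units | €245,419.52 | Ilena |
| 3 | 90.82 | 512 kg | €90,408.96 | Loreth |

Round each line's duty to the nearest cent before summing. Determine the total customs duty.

Line 1 (97.07, Belius, 455 units, €43,033.90):
Base rate for 97.07 is €3.33/unit.
Origin Belius qualifies under the Ravos–Belius agreement and 97.07 is covered: preferential rate Free applies instead.
The additional-duty order on 97.07 targets Loreth, not Belius; it does not apply.
Duty = €43,033.90 × 0% = €0.00.
Line 2 (25.93, Ilena, 2,368 units, €245,419.52):
Base rate for 25.93 is 30.5%.
Duty = €245,419.52 × 30.5% = €74,852.95.
Line 3 (90.82, Loreth, 512 kg, €90,408.96):
Base rate for 90.82 is 1.5% + €2.00/kg.
90.82 has an FTA preferential rate, but origin Loreth is not Belius; base rate stands.
Additional duty on 90.82 from Loreth: +28.5%. Applied ad valorem rate: 1.5% + 28.5% = 30%.
Duty = €90,408.96 × 30% + 512 × €2.00 = €28,146.69.
Total = €0.00 + €74,852.95 + €28,146.69 = €102,999.64.

€102,999.64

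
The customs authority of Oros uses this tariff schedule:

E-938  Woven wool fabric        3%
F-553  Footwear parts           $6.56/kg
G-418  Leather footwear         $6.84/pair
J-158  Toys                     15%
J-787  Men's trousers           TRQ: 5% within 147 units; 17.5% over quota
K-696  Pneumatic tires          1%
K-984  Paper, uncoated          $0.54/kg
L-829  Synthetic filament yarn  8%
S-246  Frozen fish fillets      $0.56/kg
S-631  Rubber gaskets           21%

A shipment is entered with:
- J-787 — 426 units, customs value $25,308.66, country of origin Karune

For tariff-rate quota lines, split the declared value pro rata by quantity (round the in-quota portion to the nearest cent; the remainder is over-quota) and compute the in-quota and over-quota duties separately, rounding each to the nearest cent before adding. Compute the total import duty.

$3,337.35

Line 1 (J-787, Karune, 426 units, $25,308.66):
Code J-787 is under a tariff-rate quota (threshold 147 units). In-quota: 147 units at 5%; over-quota: 279 units at 17.5%.
Pro-rata value split: in-quota = $25,308.66 × 147/426 = $8,733.27; over-quota = $25,308.66 − $8,733.27 = $16,575.39.
In-quota duty = $8,733.27 × 5% = $436.66. Over-quota duty = $16,575.39 × 17.5% = $2,900.69.
Line duty = $436.66 + $2,900.69 = $3,337.35.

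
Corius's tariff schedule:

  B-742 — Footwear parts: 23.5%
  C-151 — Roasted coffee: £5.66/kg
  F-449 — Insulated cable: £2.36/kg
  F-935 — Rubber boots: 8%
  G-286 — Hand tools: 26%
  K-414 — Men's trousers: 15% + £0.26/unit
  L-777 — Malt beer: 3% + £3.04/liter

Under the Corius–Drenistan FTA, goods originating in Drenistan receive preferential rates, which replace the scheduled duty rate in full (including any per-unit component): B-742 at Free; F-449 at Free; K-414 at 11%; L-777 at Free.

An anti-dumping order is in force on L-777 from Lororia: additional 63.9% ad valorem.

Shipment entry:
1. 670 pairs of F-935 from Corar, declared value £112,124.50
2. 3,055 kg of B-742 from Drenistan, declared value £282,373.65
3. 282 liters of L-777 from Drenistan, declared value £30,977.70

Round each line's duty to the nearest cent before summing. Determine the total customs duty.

Line 1 (F-935, Corar, 670 pairs, £112,124.50):
Base rate for F-935 is 8%.
Duty = £112,124.50 × 8% = £8,969.96.
Line 2 (B-742, Drenistan, 3,055 kg, £282,373.65):
Base rate for B-742 is 23.5%.
Origin Drenistan qualifies under the Corius–Drenistan agreement and B-742 is covered: preferential rate Free applies instead.
Duty = £282,373.65 × 0% = £0.00.
Line 3 (L-777, Drenistan, 282 liters, £30,977.70):
Base rate for L-777 is 3% + £3.04/liter.
Origin Drenistan qualifies under the Corius–Drenistan agreement and L-777 is covered: preferential rate Free applies instead.
The additional-duty order on L-777 targets Lororia, not Drenistan; it does not apply.
Duty = £30,977.70 × 0% = £0.00.
Total = £8,969.96 + £0.00 + £0.00 = £8,969.96.

£8,969.96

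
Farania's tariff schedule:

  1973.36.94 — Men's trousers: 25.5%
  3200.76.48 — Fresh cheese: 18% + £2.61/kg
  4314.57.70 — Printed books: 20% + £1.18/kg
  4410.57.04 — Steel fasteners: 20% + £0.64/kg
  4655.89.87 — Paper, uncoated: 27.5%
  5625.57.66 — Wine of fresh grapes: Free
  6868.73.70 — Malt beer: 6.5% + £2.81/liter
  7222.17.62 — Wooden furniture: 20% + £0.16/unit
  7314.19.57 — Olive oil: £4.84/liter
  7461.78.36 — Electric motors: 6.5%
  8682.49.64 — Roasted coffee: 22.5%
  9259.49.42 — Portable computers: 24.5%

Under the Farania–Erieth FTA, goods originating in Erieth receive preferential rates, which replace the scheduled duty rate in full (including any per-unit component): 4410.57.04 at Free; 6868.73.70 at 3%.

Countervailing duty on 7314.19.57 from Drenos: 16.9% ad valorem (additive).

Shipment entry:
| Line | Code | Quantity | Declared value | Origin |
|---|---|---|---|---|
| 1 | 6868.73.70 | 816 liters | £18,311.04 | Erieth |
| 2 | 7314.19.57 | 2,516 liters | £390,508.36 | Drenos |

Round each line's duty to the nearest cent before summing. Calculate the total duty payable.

£78,722.68

Line 1 (6868.73.70, Erieth, 816 liters, £18,311.04):
Base rate for 6868.73.70 is 6.5% + £2.81/liter.
Origin Erieth qualifies under the Farania–Erieth agreement and 6868.73.70 is covered: preferential rate 3% applies instead.
Duty = £18,311.04 × 3% = £549.33.
Line 2 (7314.19.57, Drenos, 2,516 liters, £390,508.36):
Base rate for 7314.19.57 is £4.84/liter.
Additional duty on 7314.19.57 from Drenos: +16.9% ad valorem. Applied ad valorem rate = 16.9%.
Duty = £390,508.36 × 16.9% + 2,516 × £4.84 = £78,173.35.
Total = £549.33 + £78,173.35 = £78,722.68.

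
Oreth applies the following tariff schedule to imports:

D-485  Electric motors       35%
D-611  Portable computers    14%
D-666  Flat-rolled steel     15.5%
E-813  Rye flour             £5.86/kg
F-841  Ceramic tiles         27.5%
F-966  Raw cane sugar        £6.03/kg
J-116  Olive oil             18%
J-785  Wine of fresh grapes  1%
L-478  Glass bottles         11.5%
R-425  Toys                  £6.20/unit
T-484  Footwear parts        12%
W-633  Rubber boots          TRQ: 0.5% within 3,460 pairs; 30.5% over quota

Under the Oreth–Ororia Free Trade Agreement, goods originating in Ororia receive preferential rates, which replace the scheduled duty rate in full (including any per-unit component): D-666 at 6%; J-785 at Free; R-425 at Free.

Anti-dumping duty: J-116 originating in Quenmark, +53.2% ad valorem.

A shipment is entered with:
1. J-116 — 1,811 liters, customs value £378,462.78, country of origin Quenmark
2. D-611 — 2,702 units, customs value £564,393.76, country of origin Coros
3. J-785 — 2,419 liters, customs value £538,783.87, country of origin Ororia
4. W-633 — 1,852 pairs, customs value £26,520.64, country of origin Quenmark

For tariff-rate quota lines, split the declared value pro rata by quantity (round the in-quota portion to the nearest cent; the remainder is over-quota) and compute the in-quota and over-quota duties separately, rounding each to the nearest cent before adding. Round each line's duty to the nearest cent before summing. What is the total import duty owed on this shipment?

£348,613.23

Line 1 (J-116, Quenmark, 1,811 liters, £378,462.78):
Base rate for J-116 is 18%.
Additional duty on J-116 from Quenmark: +53.2%. Applied ad valorem rate: 18% + 53.2% = 71.2%.
Duty = £378,462.78 × 71.2% = £269,465.50.
Line 2 (D-611, Coros, 2,702 units, £564,393.76):
Base rate for D-611 is 14%.
Duty = £564,393.76 × 14% = £79,015.13.
Line 3 (J-785, Ororia, 2,419 liters, £538,783.87):
Base rate for J-785 is 1%.
Origin Ororia qualifies under the Oreth–Ororia agreement and J-785 is covered: preferential rate Free applies instead.
Duty = £538,783.87 × 0% = £0.00.
Line 4 (W-633, Quenmark, 1,852 pairs, £26,520.64):
Code W-633 is under a tariff-rate quota (threshold 3,460 pairs). Quantity 1,852 pairs is within the quota, so the in-quota rate 0.5% applies to the full value.
Duty = £26,520.64 × 0.5% = £132.60.
Total = £269,465.50 + £79,015.13 + £0.00 + £132.60 = £348,613.23.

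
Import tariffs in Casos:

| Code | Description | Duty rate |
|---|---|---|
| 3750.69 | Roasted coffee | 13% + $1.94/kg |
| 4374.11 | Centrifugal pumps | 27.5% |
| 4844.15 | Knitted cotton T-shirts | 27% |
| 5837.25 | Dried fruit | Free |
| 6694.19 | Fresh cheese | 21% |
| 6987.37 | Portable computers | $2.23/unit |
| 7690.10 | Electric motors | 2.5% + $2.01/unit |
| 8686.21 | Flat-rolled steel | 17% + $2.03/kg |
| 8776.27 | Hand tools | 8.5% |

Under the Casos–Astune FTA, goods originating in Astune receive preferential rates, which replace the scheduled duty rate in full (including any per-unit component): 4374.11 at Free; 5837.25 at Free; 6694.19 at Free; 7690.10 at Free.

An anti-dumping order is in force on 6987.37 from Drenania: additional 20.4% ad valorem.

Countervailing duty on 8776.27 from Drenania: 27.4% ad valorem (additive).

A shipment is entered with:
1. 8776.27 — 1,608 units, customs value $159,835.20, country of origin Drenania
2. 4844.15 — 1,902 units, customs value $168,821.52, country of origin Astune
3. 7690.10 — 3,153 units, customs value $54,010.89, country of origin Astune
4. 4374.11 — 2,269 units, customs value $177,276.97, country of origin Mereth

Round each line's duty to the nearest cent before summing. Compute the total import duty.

$151,713.82

Line 1 (8776.27, Drenania, 1,608 units, $159,835.20):
Base rate for 8776.27 is 8.5%.
Additional duty on 8776.27 from Drenania: +27.4%. Applied ad valorem rate: 8.5% + 27.4% = 35.9%.
Duty = $159,835.20 × 35.9% = $57,380.84.
Line 2 (4844.15, Astune, 1,902 units, $168,821.52):
Base rate for 4844.15 is 27%.
Origin Astune is the FTA partner but 4844.15 is not on the preference list; base rate stands.
Duty = $168,821.52 × 27% = $45,581.81.
Line 3 (7690.10, Astune, 3,153 units, $54,010.89):
Base rate for 7690.10 is 2.5% + $2.01/unit.
Origin Astune qualifies under the Casos–Astune agreement and 7690.10 is covered: preferential rate Free applies instead.
Duty = $54,010.89 × 0% = $0.00.
Line 4 (4374.11, Mereth, 2,269 units, $177,276.97):
Base rate for 4374.11 is 27.5%.
4374.11 has an FTA preferential rate, but origin Mereth is not Astune; base rate stands.
Duty = $177,276.97 × 27.5% = $48,751.17.
Total = $57,380.84 + $45,581.81 + $0.00 + $48,751.17 = $151,713.82.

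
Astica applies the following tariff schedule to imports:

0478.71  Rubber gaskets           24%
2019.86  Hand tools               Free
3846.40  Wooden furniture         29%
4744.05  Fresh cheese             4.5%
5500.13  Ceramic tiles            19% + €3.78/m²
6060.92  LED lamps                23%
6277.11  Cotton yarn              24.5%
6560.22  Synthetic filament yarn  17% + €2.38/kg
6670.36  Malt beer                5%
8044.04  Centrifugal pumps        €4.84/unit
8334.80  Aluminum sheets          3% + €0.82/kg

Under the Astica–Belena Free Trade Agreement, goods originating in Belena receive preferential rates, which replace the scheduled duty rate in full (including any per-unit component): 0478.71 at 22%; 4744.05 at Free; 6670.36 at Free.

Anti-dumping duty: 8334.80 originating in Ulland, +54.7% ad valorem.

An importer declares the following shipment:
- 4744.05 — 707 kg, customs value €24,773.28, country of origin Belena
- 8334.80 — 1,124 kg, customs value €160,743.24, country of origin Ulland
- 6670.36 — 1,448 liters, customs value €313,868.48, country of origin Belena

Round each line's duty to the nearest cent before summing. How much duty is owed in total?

Line 1 (4744.05, Belena, 707 kg, €24,773.28):
Base rate for 4744.05 is 4.5%.
Origin Belena qualifies under the Astica–Belena agreement and 4744.05 is covered: preferential rate Free applies instead.
Duty = €24,773.28 × 0% = €0.00.
Line 2 (8334.80, Ulland, 1,124 kg, €160,743.24):
Base rate for 8334.80 is 3% + €0.82/kg.
Additional duty on 8334.80 from Ulland: +54.7%. Applied ad valorem rate: 3% + 54.7% = 57.7%.
Duty = €160,743.24 × 57.7% + 1,124 × €0.82 = €93,670.53.
Line 3 (6670.36, Belena, 1,448 liters, €313,868.48):
Base rate for 6670.36 is 5%.
Origin Belena qualifies under the Astica–Belena agreement and 6670.36 is covered: preferential rate Free applies instead.
Duty = €313,868.48 × 0% = €0.00.
Total = €0.00 + €93,670.53 + €0.00 = €93,670.53.

€93,670.53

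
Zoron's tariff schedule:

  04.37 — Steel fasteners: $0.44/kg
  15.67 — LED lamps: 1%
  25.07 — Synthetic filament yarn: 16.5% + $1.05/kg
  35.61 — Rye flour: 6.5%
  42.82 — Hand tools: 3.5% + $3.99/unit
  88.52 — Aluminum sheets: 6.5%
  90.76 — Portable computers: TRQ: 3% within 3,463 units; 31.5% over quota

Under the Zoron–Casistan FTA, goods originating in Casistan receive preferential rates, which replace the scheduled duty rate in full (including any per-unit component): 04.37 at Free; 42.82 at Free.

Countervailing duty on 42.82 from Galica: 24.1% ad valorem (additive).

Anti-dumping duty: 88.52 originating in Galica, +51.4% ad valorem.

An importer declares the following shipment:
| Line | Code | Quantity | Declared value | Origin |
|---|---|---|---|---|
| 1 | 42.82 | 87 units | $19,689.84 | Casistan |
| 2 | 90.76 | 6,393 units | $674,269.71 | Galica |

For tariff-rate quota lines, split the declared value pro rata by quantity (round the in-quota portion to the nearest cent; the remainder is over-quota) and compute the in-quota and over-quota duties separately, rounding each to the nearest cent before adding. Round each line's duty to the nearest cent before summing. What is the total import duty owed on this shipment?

Line 1 (42.82, Casistan, 87 units, $19,689.84):
Base rate for 42.82 is 3.5% + $3.99/unit.
Origin Casistan qualifies under the Zoron–Casistan agreement and 42.82 is covered: preferential rate Free applies instead.
The additional-duty order on 42.82 targets Galica, not Casistan; it does not apply.
Duty = $19,689.84 × 0% = $0.00.
Line 2 (90.76, Galica, 6,393 units, $674,269.71):
Code 90.76 is under a tariff-rate quota (threshold 3,463 units). In-quota: 3,463 units at 3%; over-quota: 2,930 units at 31.5%.
Pro-rata value split: in-quota = $674,269.71 × 3,463/6,393 = $365,242.61; over-quota = $674,269.71 − $365,242.61 = $309,027.10.
In-quota duty = $365,242.61 × 3% = $10,957.28. Over-quota duty = $309,027.10 × 31.5% = $97,343.54.
Line duty = $10,957.28 + $97,343.54 = $108,300.82.
Total = $0.00 + $108,300.82 = $108,300.82.

$108,300.82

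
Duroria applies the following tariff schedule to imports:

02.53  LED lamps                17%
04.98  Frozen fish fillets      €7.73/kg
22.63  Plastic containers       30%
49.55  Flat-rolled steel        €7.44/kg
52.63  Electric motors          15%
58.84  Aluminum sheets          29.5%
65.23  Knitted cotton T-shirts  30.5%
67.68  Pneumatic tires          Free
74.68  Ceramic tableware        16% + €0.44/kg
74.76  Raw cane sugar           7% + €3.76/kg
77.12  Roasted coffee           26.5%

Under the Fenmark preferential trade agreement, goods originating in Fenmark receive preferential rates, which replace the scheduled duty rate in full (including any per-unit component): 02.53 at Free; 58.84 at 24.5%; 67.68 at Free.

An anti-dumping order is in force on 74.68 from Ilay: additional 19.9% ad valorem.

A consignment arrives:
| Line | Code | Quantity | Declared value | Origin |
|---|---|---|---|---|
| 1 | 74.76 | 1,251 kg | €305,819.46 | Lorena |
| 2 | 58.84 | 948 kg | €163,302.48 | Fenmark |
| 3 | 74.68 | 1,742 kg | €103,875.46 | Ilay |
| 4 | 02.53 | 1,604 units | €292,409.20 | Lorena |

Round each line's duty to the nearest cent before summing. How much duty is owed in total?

€153,887.56

Line 1 (74.76, Lorena, 1,251 kg, €305,819.46):
Base rate for 74.76 is 7% + €3.76/kg.
Duty = €305,819.46 × 7% + 1,251 × €3.76 = €26,111.12.
Line 2 (58.84, Fenmark, 948 kg, €163,302.48):
Base rate for 58.84 is 29.5%.
Origin Fenmark qualifies under the Duroria–Fenmark agreement and 58.84 is covered: preferential rate 24.5% applies instead.
Duty = €163,302.48 × 24.5% = €40,009.11.
Line 3 (74.68, Ilay, 1,742 kg, €103,875.46):
Base rate for 74.68 is 16% + €0.44/kg.
Additional duty on 74.68 from Ilay: +19.9%. Applied ad valorem rate: 16% + 19.9% = 35.9%.
Duty = €103,875.46 × 35.9% + 1,742 × €0.44 = €38,057.77.
Line 4 (02.53, Lorena, 1,604 units, €292,409.20):
Base rate for 02.53 is 17%.
02.53 has an FTA preferential rate, but origin Lorena is not Fenmark; base rate stands.
Duty = €292,409.20 × 17% = €49,709.56.
Total = €26,111.12 + €40,009.11 + €38,057.77 + €49,709.56 = €153,887.56.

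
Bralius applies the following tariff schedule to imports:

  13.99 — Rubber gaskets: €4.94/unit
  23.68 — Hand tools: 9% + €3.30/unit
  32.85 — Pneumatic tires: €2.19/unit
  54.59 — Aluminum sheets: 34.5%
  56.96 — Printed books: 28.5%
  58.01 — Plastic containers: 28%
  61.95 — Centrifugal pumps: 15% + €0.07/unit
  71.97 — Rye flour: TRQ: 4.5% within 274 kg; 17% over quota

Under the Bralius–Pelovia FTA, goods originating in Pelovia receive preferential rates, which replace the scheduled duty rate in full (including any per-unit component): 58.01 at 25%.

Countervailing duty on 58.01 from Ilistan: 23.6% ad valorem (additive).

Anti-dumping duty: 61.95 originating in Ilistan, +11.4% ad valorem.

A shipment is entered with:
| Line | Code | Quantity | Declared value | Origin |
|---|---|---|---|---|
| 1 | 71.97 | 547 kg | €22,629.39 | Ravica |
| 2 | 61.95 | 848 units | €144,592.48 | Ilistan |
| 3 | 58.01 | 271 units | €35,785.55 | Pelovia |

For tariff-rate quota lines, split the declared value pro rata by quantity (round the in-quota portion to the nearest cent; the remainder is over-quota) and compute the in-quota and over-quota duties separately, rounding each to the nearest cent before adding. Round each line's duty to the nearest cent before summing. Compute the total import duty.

Line 1 (71.97, Ravica, 547 kg, €22,629.39):
Code 71.97 is under a tariff-rate quota (threshold 274 kg). In-quota: 274 kg at 4.5%; over-quota: 273 kg at 17%.
Pro-rata value split: in-quota = €22,629.39 × 274/547 = €11,335.38; over-quota = €22,629.39 − €11,335.38 = €11,294.01.
In-quota duty = €11,335.38 × 4.5% = €510.09. Over-quota duty = €11,294.01 × 17% = €1,919.98.
Line duty = €510.09 + €1,919.98 = €2,430.07.
Line 2 (61.95, Ilistan, 848 units, €144,592.48):
Base rate for 61.95 is 15% + €0.07/unit.
Additional duty on 61.95 from Ilistan: +11.4%. Applied ad valorem rate: 15% + 11.4% = 26.4%.
Duty = €144,592.48 × 26.4% + 848 × €0.07 = €38,231.77.
Line 3 (58.01, Pelovia, 271 units, €35,785.55):
Base rate for 58.01 is 28%.
Origin Pelovia qualifies under the Bralius–Pelovia agreement and 58.01 is covered: preferential rate 25% applies instead.
The additional-duty order on 58.01 targets Ilistan, not Pelovia; it does not apply.
Duty = €35,785.55 × 25% = €8,946.39.
Total = €2,430.07 + €38,231.77 + €8,946.39 = €49,608.23.

€49,608.23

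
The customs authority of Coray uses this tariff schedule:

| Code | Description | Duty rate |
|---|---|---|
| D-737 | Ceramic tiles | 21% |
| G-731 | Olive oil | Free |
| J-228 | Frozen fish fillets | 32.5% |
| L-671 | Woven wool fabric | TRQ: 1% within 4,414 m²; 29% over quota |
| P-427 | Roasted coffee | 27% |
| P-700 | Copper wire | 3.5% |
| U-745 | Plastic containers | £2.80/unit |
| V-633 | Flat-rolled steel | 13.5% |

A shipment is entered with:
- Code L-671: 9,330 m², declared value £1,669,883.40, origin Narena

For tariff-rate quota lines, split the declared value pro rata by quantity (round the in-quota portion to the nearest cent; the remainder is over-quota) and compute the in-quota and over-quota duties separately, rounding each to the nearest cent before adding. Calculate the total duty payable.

£263,061.23

Line 1 (L-671, Narena, 9,330 m², £1,669,883.40):
Code L-671 is under a tariff-rate quota (threshold 4,414 m²). In-quota: 4,414 m² at 1%; over-quota: 4,916 m² at 29%.
Pro-rata value split: in-quota = £1,669,883.40 × 4,414/9,330 = £790,017.72; over-quota = £1,669,883.40 − £790,017.72 = £879,865.68.
In-quota duty = £790,017.72 × 1% = £7,900.18. Over-quota duty = £879,865.68 × 29% = £255,161.05.
Line duty = £7,900.18 + £255,161.05 = £263,061.23.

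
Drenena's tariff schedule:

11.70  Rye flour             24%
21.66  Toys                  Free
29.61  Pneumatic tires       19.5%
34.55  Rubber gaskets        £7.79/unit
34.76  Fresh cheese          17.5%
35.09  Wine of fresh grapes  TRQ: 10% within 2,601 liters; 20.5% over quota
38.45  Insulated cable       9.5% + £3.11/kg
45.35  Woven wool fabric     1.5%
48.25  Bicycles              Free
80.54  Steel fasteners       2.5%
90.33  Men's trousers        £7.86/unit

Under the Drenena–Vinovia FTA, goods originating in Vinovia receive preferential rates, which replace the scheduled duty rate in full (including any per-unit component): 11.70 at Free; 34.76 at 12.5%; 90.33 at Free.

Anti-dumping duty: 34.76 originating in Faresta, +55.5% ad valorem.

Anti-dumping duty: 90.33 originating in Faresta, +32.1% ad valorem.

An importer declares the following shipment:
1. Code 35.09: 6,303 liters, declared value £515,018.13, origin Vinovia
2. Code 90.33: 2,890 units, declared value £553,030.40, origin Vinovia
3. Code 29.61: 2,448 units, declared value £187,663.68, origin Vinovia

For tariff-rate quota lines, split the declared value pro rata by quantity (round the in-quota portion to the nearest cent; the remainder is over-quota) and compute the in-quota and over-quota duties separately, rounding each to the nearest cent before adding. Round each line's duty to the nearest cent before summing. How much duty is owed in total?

£119,857.73

Line 1 (35.09, Vinovia, 6,303 liters, £515,018.13):
Code 35.09 is under a tariff-rate quota (threshold 2,601 liters). In-quota: 2,601 liters at 10%; over-quota: 3,702 liters at 20.5%.
Pro-rata value split: in-quota = £515,018.13 × 2,601/6,303 = £212,527.71; over-quota = £515,018.13 − £212,527.71 = £302,490.42.
In-quota duty = £212,527.71 × 10% = £21,252.77. Over-quota duty = £302,490.42 × 20.5% = £62,010.54.
Line duty = £21,252.77 + £62,010.54 = £83,263.31.
Line 2 (90.33, Vinovia, 2,890 units, £553,030.40):
Base rate for 90.33 is £7.86/unit.
Origin Vinovia qualifies under the Drenena–Vinovia agreement and 90.33 is covered: preferential rate Free applies instead.
The additional-duty order on 90.33 targets Faresta, not Vinovia; it does not apply.
Duty = £553,030.40 × 0% = £0.00.
Line 3 (29.61, Vinovia, 2,448 units, £187,663.68):
Base rate for 29.61 is 19.5%.
Origin Vinovia is the FTA partner but 29.61 is not on the preference list; base rate stands.
Duty = £187,663.68 × 19.5% = £36,594.42.
Total = £83,263.31 + £0.00 + £36,594.42 = £119,857.73.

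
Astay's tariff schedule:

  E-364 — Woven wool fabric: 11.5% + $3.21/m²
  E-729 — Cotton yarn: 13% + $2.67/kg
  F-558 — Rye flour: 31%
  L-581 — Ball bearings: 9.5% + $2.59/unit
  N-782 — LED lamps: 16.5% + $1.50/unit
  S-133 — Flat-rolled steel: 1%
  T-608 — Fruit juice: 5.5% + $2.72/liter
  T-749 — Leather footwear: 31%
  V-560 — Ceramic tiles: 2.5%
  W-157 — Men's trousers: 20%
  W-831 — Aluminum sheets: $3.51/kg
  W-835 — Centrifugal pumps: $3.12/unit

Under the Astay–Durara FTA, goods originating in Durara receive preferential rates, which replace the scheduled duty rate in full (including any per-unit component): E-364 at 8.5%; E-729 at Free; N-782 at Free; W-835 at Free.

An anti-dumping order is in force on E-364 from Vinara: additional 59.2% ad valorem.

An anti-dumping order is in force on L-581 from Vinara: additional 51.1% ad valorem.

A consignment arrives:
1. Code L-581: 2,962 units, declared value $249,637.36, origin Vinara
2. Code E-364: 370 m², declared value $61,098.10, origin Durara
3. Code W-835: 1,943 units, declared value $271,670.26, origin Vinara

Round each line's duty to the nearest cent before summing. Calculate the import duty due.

$170,207.32

Line 1 (L-581, Vinara, 2,962 units, $249,637.36):
Base rate for L-581 is 9.5% + $2.59/unit.
Additional duty on L-581 from Vinara: +51.1%. Applied ad valorem rate: 9.5% + 51.1% = 60.6%.
Duty = $249,637.36 × 60.6% + 2,962 × $2.59 = $158,951.82.
Line 2 (E-364, Durara, 370 m², $61,098.10):
Base rate for E-364 is 11.5% + $3.21/m².
Origin Durara qualifies under the Astay–Durara agreement and E-364 is covered: preferential rate 8.5% applies instead.
The additional-duty order on E-364 targets Vinara, not Durara; it does not apply.
Duty = $61,098.10 × 8.5% = $5,193.34.
Line 3 (W-835, Vinara, 1,943 units, $271,670.26):
Base rate for W-835 is $3.12/unit.
W-835 has an FTA preferential rate, but origin Vinara is not Durara; base rate stands.
Duty = 1,943 × $3.12 = $6,062.16.
Total = $158,951.82 + $5,193.34 + $6,062.16 = $170,207.32.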